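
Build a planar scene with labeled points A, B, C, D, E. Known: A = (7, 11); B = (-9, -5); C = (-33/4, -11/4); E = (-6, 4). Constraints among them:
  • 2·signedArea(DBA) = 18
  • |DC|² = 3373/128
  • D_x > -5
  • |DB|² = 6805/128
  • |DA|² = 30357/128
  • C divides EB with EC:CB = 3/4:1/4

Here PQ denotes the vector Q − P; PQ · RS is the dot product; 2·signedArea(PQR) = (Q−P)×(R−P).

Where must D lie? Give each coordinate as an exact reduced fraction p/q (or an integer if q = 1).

1. D_x = -71/16  [line -16·x + 16·y + -82 = 0 ∩ |DB|² = 6805/128]
2. D_y = 11/16  [line -16·x + 16·y + -82 = 0 ∩ |DB|² = 6805/128]
   → D = (-71/16, 11/16)

D = (-71/16, 11/16)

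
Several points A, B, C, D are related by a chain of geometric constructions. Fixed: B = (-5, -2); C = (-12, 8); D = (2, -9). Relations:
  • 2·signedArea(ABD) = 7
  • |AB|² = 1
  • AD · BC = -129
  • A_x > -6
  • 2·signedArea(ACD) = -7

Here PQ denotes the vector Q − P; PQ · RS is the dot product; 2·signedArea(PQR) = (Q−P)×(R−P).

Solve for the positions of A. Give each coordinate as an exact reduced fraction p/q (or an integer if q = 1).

1. A_x = -5  [AD · BC = -129 ∩ 2·signedArea(ABD) = 7]
2. A_y = -1  [AD · BC = -129 ∩ 2·signedArea(ABD) = 7]
   → A = (-5, -1)

A = (-5, -1)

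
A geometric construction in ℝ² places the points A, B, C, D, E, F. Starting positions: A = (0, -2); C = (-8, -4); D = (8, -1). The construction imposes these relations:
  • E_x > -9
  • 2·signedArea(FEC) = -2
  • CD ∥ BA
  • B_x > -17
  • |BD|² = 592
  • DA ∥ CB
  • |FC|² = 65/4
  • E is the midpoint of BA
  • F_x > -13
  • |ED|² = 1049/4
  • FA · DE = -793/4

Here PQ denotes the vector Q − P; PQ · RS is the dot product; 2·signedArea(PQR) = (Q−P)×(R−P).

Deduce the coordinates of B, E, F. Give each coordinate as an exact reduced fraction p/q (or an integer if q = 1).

B = (-16, -5)
E = (-8, -7/2)
F = (-12, -9/2)

1. B_x = -16  [CD ∥ BA ∩ DA ∥ CB]
2. B_y = -5  [CD ∥ BA ∩ DA ∥ CB]
   → B = (-16, -5)
3. E_x = -8  [E is the midpoint of BA]
4. E_y = -7/2  [E is the midpoint of BA]
   → E = (-8, -7/2)
5. F_x = -12  [2·signedArea(FEC) = -2 ∩ FA · DE = -793/4]
6. F_y = -9/2  [2·signedArea(FEC) = -2 ∩ FA · DE = -793/4]
   → F = (-12, -9/2)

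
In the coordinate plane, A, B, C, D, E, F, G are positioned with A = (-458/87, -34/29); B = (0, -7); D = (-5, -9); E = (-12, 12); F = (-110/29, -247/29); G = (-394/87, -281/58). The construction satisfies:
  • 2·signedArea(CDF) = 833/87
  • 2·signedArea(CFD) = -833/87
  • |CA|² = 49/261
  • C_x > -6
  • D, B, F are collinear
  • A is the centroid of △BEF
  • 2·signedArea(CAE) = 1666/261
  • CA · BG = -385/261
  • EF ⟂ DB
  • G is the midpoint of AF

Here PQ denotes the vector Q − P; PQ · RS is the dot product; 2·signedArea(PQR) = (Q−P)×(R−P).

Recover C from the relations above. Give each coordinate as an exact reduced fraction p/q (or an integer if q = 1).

1. C_x = -17/3  [2·signedArea(CDF) = 833/87 ∩ 2·signedArea(CAE) = 1666/261]
2. C_y = -4/3  [2·signedArea(CDF) = 833/87 ∩ 2·signedArea(CAE) = 1666/261]
   → C = (-17/3, -4/3)

C = (-17/3, -4/3)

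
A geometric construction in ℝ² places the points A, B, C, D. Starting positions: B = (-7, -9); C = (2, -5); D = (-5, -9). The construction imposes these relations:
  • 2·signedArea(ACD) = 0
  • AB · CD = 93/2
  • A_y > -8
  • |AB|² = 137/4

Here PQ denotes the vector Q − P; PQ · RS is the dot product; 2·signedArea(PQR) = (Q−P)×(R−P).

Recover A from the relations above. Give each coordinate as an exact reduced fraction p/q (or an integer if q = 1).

1. A_x = -3/2  [2·signedArea(ACD) = 0 ∩ AB · CD = 93/2]
2. A_y = -7  [2·signedArea(ACD) = 0 ∩ AB · CD = 93/2]
   → A = (-3/2, -7)

A = (-3/2, -7)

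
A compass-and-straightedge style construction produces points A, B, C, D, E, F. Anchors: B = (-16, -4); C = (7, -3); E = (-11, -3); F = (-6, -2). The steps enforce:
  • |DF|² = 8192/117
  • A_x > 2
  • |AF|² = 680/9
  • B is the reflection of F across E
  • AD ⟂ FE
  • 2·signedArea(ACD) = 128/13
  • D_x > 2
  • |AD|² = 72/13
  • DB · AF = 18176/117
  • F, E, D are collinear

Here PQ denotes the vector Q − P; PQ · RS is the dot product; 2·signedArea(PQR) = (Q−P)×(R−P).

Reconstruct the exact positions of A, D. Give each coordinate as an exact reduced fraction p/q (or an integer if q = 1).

1. D_x = 86/39  [line 1·x + -5·y + -4 = 0 ∩ |DF|² = 8192/117]
2. D_y = -14/39  [line 1·x + -5·y + -4 = 0 ∩ |DF|² = 8192/117]
   → D = (86/39, -14/39)
3. A_x = 8/3  [2·signedArea(ACD) = 128/13 ∩ AD ⟂ FE]
4. A_y = -8/3  [2·signedArea(ACD) = 128/13 ∩ AD ⟂ FE]
   → A = (8/3, -8/3)

A = (8/3, -8/3)
D = (86/39, -14/39)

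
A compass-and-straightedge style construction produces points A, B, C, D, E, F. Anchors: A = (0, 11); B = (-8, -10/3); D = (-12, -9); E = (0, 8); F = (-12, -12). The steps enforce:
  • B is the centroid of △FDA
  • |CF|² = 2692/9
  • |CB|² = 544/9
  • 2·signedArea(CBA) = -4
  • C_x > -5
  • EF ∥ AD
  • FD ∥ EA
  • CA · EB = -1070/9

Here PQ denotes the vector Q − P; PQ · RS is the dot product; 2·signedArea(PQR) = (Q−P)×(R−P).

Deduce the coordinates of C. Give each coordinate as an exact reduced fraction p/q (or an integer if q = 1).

1. C_x = -4  [2·signedArea(CBA) = -4 ∩ CA · EB = -1070/9]
2. C_y = 10/3  [2·signedArea(CBA) = -4 ∩ CA · EB = -1070/9]
   → C = (-4, 10/3)

C = (-4, 10/3)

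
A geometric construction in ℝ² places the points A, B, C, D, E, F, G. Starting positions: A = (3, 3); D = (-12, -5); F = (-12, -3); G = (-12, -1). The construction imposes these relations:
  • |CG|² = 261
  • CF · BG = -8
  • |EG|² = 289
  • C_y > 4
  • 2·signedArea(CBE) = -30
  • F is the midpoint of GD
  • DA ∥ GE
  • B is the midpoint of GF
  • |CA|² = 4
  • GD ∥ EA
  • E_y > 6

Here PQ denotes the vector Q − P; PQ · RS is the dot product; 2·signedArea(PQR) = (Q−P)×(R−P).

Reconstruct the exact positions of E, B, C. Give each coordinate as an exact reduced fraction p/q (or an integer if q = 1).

B = (-12, -2)
C = (3, 5)
E = (3, 7)

1. E_x = 3  [GD ∥ EA ∩ DA ∥ GE]
2. E_y = 7  [GD ∥ EA ∩ DA ∥ GE]
   → E = (3, 7)
3. B_x = -12  [B is the midpoint of GF]
4. B_y = -2  [B is the midpoint of GF]
   → B = (-12, -2)
5. C_x = 3  [2·signedArea(CBE) = -30 ∩ CF · BG = -8]
6. C_y = 5  [2·signedArea(CBE) = -30 ∩ CF · BG = -8]
   → C = (3, 5)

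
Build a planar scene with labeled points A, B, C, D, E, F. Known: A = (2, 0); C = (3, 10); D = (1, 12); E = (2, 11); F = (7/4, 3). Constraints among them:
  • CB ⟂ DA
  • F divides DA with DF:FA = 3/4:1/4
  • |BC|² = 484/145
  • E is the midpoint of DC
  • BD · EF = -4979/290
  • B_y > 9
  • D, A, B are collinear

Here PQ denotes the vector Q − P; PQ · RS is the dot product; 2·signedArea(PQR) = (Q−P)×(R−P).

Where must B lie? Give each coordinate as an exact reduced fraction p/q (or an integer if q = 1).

B = (171/145, 1428/145)

1. B_x = 171/145  [D, A, B are collinear ∩ CB ⟂ DA]
2. B_y = 1428/145  [D, A, B are collinear ∩ CB ⟂ DA]
   → B = (171/145, 1428/145)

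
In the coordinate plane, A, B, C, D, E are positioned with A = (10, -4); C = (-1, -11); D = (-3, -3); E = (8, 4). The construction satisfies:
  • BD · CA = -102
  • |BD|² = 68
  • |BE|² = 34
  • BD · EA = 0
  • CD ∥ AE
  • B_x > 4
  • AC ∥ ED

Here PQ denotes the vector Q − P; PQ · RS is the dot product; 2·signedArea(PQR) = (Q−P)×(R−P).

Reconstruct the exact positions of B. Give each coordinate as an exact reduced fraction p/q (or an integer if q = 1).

B = (5, -1)

1. B_x = 5  [BD · EA = 0 ∩ BD · CA = -102]
2. B_y = -1  [BD · EA = 0 ∩ BD · CA = -102]
   → B = (5, -1)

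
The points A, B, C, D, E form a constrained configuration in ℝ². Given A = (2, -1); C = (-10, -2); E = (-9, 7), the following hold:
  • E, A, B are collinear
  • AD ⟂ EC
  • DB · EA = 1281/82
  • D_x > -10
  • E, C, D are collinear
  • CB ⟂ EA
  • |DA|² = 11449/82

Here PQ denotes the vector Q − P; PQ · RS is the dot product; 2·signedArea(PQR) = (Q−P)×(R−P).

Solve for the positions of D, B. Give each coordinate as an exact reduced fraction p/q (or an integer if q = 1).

B = (-994/185, 807/185)
D = (-799/82, 25/82)

1. D_x = -799/82  [E, C, D are collinear ∩ AD ⟂ EC]
2. D_y = 25/82  [E, C, D are collinear ∩ AD ⟂ EC]
   → D = (-799/82, 25/82)
3. B_x = -994/185  [E, A, B are collinear ∩ CB ⟂ EA]
4. B_y = 807/185  [E, A, B are collinear ∩ CB ⟂ EA]
   → B = (-994/185, 807/185)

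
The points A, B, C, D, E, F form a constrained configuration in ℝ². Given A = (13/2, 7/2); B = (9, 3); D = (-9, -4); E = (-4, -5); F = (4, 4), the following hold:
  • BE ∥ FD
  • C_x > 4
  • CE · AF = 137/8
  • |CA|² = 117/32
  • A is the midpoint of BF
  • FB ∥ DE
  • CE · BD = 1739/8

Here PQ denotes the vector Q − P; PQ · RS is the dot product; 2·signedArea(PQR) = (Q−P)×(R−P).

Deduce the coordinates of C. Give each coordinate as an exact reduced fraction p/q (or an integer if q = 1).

C = (37/8, 31/8)

1. C_x = 37/8  [CE · BD = 1739/8 ∩ CE · AF = 137/8]
2. C_y = 31/8  [CE · BD = 1739/8 ∩ CE · AF = 137/8]
   → C = (37/8, 31/8)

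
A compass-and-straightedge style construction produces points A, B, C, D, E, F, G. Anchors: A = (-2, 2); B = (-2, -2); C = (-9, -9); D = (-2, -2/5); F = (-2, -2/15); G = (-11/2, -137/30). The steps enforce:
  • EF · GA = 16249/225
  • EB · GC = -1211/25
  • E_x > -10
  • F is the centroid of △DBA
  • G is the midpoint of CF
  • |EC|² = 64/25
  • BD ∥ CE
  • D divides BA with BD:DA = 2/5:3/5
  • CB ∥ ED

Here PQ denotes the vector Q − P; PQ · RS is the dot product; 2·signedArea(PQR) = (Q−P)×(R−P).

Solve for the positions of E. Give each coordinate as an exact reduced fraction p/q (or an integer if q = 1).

E = (-9, -37/5)

1. E_x = -9  [CB ∥ ED ∩ BD ∥ CE]
2. E_y = -37/5  [CB ∥ ED ∩ BD ∥ CE]
   → E = (-9, -37/5)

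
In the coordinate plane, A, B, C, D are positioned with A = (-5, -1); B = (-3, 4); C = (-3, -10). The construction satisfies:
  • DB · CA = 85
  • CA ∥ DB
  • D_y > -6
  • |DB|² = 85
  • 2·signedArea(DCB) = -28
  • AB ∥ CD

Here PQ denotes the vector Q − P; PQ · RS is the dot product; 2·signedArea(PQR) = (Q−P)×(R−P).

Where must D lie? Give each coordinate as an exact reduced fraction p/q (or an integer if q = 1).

D = (-1, -5)

1. D_x = -1  [CA ∥ DB ∩ AB ∥ CD]
2. D_y = -5  [CA ∥ DB ∩ AB ∥ CD]
   → D = (-1, -5)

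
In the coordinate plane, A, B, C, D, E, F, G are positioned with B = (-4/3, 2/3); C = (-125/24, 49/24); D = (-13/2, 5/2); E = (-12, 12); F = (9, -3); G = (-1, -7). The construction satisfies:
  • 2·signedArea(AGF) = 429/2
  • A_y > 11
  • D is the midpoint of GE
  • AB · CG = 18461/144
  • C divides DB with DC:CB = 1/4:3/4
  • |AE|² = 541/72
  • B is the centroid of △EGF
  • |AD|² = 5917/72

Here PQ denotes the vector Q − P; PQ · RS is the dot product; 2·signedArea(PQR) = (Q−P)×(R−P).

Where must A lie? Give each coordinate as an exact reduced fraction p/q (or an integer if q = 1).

A = (-113/12, 133/12)

1. A_x = -113/12  [2·signedArea(AGF) = 429/2 ∩ AB · CG = 18461/144]
2. A_y = 133/12  [2·signedArea(AGF) = 429/2 ∩ AB · CG = 18461/144]
   → A = (-113/12, 133/12)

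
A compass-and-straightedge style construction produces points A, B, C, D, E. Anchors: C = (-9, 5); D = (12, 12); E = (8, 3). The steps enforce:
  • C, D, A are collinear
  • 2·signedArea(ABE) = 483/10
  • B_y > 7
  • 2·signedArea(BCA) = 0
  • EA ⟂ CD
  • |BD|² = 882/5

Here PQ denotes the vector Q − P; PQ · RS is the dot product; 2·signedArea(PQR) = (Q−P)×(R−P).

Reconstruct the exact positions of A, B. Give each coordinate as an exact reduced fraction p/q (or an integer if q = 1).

1. A_x = 57/10  [C, D, A are collinear ∩ EA ⟂ CD]
2. A_y = 99/10  [C, D, A are collinear ∩ EA ⟂ CD]
   → A = (57/10, 99/10)
3. B_x = -3/5  [2·signedArea(BCA) = 0 ∩ 2·signedArea(ABE) = 483/10]
4. B_y = 39/5  [2·signedArea(BCA) = 0 ∩ 2·signedArea(ABE) = 483/10]
   → B = (-3/5, 39/5)

A = (57/10, 99/10)
B = (-3/5, 39/5)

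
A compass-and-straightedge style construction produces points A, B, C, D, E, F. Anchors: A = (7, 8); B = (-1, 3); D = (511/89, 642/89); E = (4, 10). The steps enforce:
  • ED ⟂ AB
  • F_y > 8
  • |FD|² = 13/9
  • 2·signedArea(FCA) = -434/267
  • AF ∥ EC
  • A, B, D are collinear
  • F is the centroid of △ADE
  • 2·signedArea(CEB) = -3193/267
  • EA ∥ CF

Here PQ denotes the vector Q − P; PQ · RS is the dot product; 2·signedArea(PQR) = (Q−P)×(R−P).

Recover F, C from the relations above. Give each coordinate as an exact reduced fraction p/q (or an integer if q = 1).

C = (689/267, 926/89)
F = (1490/267, 748/89)

1. F_x = 1490/267  [F is the centroid of △ADE]
2. F_y = 748/89  [F is the centroid of △ADE]
   → F = (1490/267, 748/89)
3. C_x = 689/267  [EA ∥ CF ∩ AF ∥ EC]
4. C_y = 926/89  [EA ∥ CF ∩ AF ∥ EC]
   → C = (689/267, 926/89)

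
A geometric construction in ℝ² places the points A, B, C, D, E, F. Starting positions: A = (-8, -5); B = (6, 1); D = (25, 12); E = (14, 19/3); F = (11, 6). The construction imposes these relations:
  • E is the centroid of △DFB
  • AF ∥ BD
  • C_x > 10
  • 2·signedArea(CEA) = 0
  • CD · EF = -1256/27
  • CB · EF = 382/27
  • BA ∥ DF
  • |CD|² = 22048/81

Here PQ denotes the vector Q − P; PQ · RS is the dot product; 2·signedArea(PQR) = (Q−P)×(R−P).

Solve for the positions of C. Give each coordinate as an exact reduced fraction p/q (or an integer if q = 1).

1. C_x = 31/3  [2·signedArea(CEA) = 0 ∩ CD · EF = -1256/27]
2. C_y = 40/9  [2·signedArea(CEA) = 0 ∩ CD · EF = -1256/27]
   → C = (31/3, 40/9)

C = (31/3, 40/9)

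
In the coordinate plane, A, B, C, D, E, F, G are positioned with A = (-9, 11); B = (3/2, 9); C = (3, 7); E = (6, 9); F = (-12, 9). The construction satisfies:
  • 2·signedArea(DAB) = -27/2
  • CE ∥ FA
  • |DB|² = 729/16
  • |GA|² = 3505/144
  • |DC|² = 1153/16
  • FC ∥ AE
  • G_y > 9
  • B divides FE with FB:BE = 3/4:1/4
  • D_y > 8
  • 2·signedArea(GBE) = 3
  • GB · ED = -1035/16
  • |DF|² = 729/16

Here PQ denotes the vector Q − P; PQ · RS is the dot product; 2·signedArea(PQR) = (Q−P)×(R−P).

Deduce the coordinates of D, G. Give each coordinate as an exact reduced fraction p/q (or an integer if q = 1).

1. D_x = -21/4  [line 2·x + 21/2·y + -84 = 0 ∩ |DC|² = 1153/16]
2. D_y = 9  [line 2·x + 21/2·y + -84 = 0 ∩ |DC|² = 1153/16]
   → D = (-21/4, 9)
3. G_x = -17/4  [GB · ED = -1035/16 ∩ 2·signedArea(GBE) = 3]
4. G_y = 29/3  [GB · ED = -1035/16 ∩ 2·signedArea(GBE) = 3]
   → G = (-17/4, 29/3)

D = (-21/4, 9)
G = (-17/4, 29/3)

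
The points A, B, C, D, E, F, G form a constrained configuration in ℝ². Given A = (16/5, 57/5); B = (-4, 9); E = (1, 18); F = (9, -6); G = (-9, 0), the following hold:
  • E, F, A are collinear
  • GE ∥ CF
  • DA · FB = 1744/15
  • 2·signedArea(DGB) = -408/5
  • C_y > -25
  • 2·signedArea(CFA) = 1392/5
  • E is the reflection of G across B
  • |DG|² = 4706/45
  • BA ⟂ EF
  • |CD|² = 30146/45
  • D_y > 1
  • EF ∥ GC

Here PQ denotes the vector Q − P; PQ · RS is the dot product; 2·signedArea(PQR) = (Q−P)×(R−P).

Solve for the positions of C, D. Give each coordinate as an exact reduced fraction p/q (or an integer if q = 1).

C = (-1, -24)
D = (16/15, 9/5)

1. C_x = -1  [GE ∥ CF ∩ EF ∥ GC]
2. C_y = -24  [GE ∥ CF ∩ EF ∥ GC]
   → C = (-1, -24)
3. D_x = 16/15  [2·signedArea(DGB) = -408/5 ∩ DA · FB = 1744/15]
4. D_y = 9/5  [2·signedArea(DGB) = -408/5 ∩ DA · FB = 1744/15]
   → D = (16/15, 9/5)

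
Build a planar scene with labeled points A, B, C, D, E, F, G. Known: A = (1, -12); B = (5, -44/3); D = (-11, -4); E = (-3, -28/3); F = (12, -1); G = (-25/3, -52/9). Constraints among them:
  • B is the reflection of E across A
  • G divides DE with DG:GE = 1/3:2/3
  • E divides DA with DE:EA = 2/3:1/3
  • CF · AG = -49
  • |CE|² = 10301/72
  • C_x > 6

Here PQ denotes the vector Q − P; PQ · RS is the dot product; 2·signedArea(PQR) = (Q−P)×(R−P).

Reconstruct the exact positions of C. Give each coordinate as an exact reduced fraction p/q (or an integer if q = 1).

1. C_x = 25/4  [line 28/3·x + -56/9·y + -623/9 = 0 ∩ |CE|² = 10301/72]
2. C_y = -7/4  [line 28/3·x + -56/9·y + -623/9 = 0 ∩ |CE|² = 10301/72]
   → C = (25/4, -7/4)

C = (25/4, -7/4)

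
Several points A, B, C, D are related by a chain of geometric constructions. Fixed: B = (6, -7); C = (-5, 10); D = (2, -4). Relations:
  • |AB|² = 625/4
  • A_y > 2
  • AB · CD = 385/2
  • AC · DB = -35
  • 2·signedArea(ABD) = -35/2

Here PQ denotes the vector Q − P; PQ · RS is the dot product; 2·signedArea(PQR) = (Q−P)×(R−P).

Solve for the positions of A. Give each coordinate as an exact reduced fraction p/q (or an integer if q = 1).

A = (-3/2, 3)

1. A_x = -3/2  [AC · DB = -35 ∩ AB · CD = 385/2]
2. A_y = 3  [AC · DB = -35 ∩ AB · CD = 385/2]
   → A = (-3/2, 3)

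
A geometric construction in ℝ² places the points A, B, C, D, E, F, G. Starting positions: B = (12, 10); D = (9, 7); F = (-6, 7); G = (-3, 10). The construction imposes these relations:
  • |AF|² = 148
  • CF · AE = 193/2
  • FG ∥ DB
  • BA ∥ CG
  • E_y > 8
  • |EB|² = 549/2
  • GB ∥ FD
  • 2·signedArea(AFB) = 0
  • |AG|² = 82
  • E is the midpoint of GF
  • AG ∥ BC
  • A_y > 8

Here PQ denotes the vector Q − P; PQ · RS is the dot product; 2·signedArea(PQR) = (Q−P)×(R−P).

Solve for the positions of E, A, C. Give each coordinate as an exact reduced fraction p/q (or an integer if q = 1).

1. E_x = -9/2  [E is the midpoint of GF]
2. E_y = 17/2  [E is the midpoint of GF]
   → E = (-9/2, 17/2)
3. A_x = 6  [line -3·x + 18·y + -144 = 0 ∩ |AF|² = 148]
4. A_y = 9  [line -3·x + 18·y + -144 = 0 ∩ |AF|² = 148]
   → A = (6, 9)
5. C_x = 3  [BA ∥ CG ∩ AG ∥ BC]
6. C_y = 11  [BA ∥ CG ∩ AG ∥ BC]
   → C = (3, 11)

A = (6, 9)
C = (3, 11)
E = (-9/2, 17/2)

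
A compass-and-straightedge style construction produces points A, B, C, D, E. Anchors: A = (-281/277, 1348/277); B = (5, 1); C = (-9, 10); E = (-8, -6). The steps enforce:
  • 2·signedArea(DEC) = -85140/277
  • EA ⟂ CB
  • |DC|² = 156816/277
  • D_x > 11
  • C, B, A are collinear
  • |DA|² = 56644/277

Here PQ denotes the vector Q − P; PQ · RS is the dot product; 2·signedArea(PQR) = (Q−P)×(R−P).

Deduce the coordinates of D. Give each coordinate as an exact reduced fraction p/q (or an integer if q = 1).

D = (3051/277, -794/277)

1. D_x = 3051/277  [line -16·x + -1·y + 48022/277 = 0 ∩ |DC|² = 156816/277]
2. D_y = -794/277  [line -16·x + -1·y + 48022/277 = 0 ∩ |DC|² = 156816/277]
   → D = (3051/277, -794/277)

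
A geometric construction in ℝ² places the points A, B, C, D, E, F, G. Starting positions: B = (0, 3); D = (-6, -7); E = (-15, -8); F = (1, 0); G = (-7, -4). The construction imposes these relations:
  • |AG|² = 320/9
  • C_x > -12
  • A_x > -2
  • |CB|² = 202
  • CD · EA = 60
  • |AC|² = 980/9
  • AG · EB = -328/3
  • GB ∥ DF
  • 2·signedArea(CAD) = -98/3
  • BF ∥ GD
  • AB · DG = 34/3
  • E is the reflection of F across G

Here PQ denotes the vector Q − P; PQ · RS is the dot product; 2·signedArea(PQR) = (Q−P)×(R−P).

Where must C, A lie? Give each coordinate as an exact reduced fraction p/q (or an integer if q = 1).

1. A_x = -5/3  [AB · DG = 34/3 ∩ AG · EB = -328/3]
2. A_y = -4/3  [AB · DG = 34/3 ∩ AG · EB = -328/3]
   → A = (-5/3, -4/3)
3. C_x = -11  [2·signedArea(CAD) = -98/3 ∩ CD · EA = 60]
4. C_y = -6  [2·signedArea(CAD) = -98/3 ∩ CD · EA = 60]
   → C = (-11, -6)

A = (-5/3, -4/3)
C = (-11, -6)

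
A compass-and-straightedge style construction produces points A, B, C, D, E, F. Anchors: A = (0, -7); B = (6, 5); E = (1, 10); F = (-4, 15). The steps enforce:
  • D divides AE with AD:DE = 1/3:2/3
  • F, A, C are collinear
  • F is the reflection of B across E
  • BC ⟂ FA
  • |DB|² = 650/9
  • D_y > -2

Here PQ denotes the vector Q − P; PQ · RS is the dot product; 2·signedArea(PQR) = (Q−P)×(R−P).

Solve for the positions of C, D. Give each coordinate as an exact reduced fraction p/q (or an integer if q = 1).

C = (-48/25, 89/25)
D = (1/3, -4/3)

1. C_x = -48/25  [F, A, C are collinear ∩ BC ⟂ FA]
2. C_y = 89/25  [F, A, C are collinear ∩ BC ⟂ FA]
   → C = (-48/25, 89/25)
3. D_x = 1/3  [D divides AE with AD:DE = 1/3:2/3]
4. D_y = -4/3  [D divides AE with AD:DE = 1/3:2/3]
   → D = (1/3, -4/3)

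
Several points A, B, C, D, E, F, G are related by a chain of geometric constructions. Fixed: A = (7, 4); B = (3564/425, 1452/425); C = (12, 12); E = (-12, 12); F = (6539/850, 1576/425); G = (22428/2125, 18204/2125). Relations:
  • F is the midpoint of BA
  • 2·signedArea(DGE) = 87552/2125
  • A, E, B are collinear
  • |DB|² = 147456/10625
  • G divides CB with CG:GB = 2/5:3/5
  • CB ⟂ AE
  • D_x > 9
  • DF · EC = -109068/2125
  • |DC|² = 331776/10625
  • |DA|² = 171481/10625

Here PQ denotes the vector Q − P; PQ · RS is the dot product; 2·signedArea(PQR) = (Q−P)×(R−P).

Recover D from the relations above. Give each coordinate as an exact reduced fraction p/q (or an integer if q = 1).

D = (20892/2125, 14556/2125)

1. D_x = 20892/2125  [2·signedArea(DGE) = 87552/2125 ∩ DF · EC = -109068/2125]
2. D_y = 14556/2125  [2·signedArea(DGE) = 87552/2125 ∩ DF · EC = -109068/2125]
   → D = (20892/2125, 14556/2125)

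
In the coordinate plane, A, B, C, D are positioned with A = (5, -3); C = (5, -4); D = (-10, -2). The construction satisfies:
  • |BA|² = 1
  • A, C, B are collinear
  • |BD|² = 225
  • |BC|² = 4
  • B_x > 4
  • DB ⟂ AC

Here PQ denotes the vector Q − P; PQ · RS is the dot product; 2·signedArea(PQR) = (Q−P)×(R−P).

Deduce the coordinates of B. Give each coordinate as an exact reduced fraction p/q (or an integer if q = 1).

B = (5, -2)

1. B_x = 5  [A, C, B are collinear ∩ DB ⟂ AC]
2. B_y = -2  [A, C, B are collinear ∩ DB ⟂ AC]
   → B = (5, -2)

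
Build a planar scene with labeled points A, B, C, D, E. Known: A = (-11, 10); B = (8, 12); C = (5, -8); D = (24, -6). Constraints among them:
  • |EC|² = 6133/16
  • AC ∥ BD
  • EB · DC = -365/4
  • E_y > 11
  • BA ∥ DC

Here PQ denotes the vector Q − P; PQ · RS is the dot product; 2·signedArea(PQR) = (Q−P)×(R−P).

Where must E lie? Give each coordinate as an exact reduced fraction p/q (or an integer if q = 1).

1. E_x = 13/4  [line 19·x + 2·y + -339/4 = 0 ∩ |EC|² = 6133/16]
2. E_y = 23/2  [line 19·x + 2·y + -339/4 = 0 ∩ |EC|² = 6133/16]
   → E = (13/4, 23/2)

E = (13/4, 23/2)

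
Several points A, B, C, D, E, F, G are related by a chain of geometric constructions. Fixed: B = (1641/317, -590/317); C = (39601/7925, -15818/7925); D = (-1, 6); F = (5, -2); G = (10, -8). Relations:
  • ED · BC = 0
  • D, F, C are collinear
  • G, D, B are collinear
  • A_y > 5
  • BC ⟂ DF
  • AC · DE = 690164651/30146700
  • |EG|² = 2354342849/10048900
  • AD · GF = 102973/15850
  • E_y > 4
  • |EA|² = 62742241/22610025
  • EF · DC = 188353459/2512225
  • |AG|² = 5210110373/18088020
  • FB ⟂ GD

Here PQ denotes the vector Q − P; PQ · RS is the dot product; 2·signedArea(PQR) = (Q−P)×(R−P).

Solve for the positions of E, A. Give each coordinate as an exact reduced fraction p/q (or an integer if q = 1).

1. E_x = 7913/15850  [ED · BC = 0 ∩ EF · DC = 188353459/2512225]
2. E_y = 31708/7925  [ED · BC = 0 ∩ EF · DC = 188353459/2512225]
   → E = (7913/15850, 31708/7925)
3. A_x = -7929/15850  [AD · GF = 102973/15850 ∩ AC · DE = 690164651/30146700]
4. A_y = 126808/23775  [AD · GF = 102973/15850 ∩ AC · DE = 690164651/30146700]
   → A = (-7929/15850, 126808/23775)

A = (-7929/15850, 126808/23775)
E = (7913/15850, 31708/7925)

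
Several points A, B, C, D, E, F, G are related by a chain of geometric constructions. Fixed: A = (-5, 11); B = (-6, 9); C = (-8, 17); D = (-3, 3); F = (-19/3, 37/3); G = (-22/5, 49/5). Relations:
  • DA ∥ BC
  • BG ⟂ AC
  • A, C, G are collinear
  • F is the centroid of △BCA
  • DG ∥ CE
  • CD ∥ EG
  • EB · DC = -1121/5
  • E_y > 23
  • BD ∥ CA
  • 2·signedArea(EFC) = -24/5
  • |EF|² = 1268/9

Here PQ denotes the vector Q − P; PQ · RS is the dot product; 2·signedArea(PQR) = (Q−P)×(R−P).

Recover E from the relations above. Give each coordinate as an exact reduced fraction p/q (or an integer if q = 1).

E = (-47/5, 119/5)

1. E_x = -47/5  [CD ∥ EG ∩ DG ∥ CE]
2. E_y = 119/5  [CD ∥ EG ∩ DG ∥ CE]
   → E = (-47/5, 119/5)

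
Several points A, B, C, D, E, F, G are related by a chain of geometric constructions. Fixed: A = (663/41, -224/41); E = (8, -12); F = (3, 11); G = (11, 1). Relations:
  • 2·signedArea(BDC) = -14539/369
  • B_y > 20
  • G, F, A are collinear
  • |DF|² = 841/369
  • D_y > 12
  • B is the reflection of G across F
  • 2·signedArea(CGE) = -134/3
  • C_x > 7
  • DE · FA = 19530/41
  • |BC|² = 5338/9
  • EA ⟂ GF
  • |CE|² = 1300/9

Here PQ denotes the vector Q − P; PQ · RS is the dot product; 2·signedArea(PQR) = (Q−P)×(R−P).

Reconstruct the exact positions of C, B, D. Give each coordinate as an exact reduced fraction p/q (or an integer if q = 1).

1. C_x = 22/3  [line 13·x + -3·y + -286/3 = 0 ∩ |CE|² = 1300/9]
2. C_y = 0  [line 13·x + -3·y + -286/3 = 0 ∩ |CE|² = 1300/9]
   → C = (22/3, 0)
3. B_x = -5  [B is the reflection of G across F]
4. B_y = 21  [B is the reflection of G across F]
   → B = (-5, 21)
5. D_x = 253/123  [DE · FA = 19530/41 ∩ 2·signedArea(BDC) = -14539/369]
6. D_y = 1498/123  [DE · FA = 19530/41 ∩ 2·signedArea(BDC) = -14539/369]
   → D = (253/123, 1498/123)

B = (-5, 21)
C = (22/3, 0)
D = (253/123, 1498/123)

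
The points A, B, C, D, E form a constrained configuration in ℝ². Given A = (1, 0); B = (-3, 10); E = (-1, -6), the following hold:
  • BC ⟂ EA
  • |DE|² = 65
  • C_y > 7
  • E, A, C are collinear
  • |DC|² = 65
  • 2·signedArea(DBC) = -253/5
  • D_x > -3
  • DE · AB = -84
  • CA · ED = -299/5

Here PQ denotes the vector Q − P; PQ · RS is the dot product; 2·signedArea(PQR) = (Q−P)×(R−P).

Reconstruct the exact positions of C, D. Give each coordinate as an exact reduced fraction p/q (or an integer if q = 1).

C = (18/5, 39/5)
D = (-2, 2)

1. C_x = 18/5  [E, A, C are collinear ∩ BC ⟂ EA]
2. C_y = 39/5  [E, A, C are collinear ∩ BC ⟂ EA]
   → C = (18/5, 39/5)
3. D_x = -2  [2·signedArea(DBC) = -253/5 ∩ DE · AB = -84]
4. D_y = 2  [2·signedArea(DBC) = -253/5 ∩ DE · AB = -84]
   → D = (-2, 2)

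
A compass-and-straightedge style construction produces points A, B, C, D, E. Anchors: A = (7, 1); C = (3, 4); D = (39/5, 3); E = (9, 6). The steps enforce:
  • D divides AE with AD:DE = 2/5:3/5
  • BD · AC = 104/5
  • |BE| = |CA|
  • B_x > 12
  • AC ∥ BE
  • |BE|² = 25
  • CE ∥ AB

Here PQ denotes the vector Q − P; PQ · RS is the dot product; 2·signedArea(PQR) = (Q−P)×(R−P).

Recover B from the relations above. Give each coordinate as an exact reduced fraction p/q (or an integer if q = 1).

B = (13, 3)

1. B_x = 13  [AC ∥ BE ∩ CE ∥ AB]
2. B_y = 3  [AC ∥ BE ∩ CE ∥ AB]
   → B = (13, 3)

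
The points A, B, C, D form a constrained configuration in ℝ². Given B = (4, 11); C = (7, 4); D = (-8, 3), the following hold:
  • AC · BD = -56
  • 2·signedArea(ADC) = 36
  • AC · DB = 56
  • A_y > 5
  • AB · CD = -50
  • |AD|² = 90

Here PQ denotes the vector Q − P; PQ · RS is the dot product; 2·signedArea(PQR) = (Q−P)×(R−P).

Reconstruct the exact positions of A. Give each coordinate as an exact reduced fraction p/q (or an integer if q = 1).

1. A_x = 1  [AC · BD = -56 ∩ AB · CD = -50]
2. A_y = 6  [AC · BD = -56 ∩ AB · CD = -50]
   → A = (1, 6)

A = (1, 6)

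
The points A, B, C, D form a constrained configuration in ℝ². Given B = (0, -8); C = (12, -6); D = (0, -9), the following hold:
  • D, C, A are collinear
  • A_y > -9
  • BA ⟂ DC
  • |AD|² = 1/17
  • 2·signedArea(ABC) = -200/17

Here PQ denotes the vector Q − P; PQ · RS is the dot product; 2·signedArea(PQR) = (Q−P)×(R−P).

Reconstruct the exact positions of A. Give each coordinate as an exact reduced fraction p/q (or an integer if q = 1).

A = (4/17, -152/17)

1. A_x = 4/17  [D, C, A are collinear ∩ BA ⟂ DC]
2. A_y = -152/17  [D, C, A are collinear ∩ BA ⟂ DC]
   → A = (4/17, -152/17)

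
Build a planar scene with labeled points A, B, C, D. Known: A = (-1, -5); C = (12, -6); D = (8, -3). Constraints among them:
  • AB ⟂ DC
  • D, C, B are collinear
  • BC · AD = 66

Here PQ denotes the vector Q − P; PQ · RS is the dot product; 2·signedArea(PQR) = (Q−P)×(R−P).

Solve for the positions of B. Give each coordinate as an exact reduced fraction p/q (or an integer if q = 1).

B = (16/5, 3/5)

1. B_x = 16/5  [D, C, B are collinear ∩ AB ⟂ DC]
2. B_y = 3/5  [D, C, B are collinear ∩ AB ⟂ DC]
   → B = (16/5, 3/5)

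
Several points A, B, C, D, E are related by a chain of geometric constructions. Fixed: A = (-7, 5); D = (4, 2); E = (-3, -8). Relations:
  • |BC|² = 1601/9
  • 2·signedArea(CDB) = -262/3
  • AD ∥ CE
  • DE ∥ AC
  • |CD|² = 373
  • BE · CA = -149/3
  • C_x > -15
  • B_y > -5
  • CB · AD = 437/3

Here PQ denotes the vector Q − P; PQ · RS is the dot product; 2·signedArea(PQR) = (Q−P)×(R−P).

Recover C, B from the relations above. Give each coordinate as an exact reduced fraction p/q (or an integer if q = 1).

1. C_x = -14  [AD ∥ CE ∩ DE ∥ AC]
2. C_y = -5  [AD ∥ CE ∩ DE ∥ AC]
   → C = (-14, -5)
3. B_x = -2/3  [BE · CA = -149/3 ∩ CB · AD = 437/3]
4. B_y = -14/3  [BE · CA = -149/3 ∩ CB · AD = 437/3]
   → B = (-2/3, -14/3)

B = (-2/3, -14/3)
C = (-14, -5)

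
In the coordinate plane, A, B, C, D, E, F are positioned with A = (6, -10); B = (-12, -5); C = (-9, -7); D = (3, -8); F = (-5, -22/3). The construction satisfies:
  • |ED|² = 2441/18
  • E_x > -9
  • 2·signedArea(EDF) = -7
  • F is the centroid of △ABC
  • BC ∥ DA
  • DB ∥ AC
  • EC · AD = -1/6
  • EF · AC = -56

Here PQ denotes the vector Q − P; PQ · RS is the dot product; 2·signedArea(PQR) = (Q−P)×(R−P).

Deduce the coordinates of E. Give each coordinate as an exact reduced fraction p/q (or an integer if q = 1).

E = (-17/2, -37/6)

1. E_x = -17/2  [EF · AC = -56 ∩ 2·signedArea(EDF) = -7]
2. E_y = -37/6  [EF · AC = -56 ∩ 2·signedArea(EDF) = -7]
   → E = (-17/2, -37/6)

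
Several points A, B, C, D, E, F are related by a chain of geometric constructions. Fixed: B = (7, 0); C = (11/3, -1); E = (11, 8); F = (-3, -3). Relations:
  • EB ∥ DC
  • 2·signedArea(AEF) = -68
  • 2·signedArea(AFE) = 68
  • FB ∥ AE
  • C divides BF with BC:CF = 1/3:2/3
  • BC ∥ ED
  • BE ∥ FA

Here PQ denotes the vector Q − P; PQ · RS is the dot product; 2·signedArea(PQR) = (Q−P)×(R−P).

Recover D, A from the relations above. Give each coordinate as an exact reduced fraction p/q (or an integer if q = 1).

A = (1, 5)
D = (23/3, 7)

1. D_x = 23/3  [EB ∥ DC ∩ BC ∥ ED]
2. D_y = 7  [EB ∥ DC ∩ BC ∥ ED]
   → D = (23/3, 7)
3. A_x = 1  [FB ∥ AE ∩ BE ∥ FA]
4. A_y = 5  [FB ∥ AE ∩ BE ∥ FA]
   → A = (1, 5)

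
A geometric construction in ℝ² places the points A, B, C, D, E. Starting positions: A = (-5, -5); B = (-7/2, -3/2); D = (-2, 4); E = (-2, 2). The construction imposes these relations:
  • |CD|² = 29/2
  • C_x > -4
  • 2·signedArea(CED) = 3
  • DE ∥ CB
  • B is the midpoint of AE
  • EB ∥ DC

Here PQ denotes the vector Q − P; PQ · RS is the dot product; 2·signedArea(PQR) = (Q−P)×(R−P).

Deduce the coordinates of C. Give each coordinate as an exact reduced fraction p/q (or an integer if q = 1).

C = (-7/2, 1/2)

1. C_x = -7/2  [DE ∥ CB ∩ EB ∥ DC]
2. C_y = 1/2  [DE ∥ CB ∩ EB ∥ DC]
   → C = (-7/2, 1/2)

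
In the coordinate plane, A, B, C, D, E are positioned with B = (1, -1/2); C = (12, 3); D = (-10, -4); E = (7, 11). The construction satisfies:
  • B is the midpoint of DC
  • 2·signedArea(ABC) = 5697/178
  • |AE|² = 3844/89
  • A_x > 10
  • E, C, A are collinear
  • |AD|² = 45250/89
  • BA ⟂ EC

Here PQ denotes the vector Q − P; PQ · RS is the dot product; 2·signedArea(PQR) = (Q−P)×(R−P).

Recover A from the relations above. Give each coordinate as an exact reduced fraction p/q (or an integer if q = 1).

1. A_x = 933/89  [E, C, A are collinear ∩ BA ⟂ EC]
2. A_y = 483/89  [E, C, A are collinear ∩ BA ⟂ EC]
   → A = (933/89, 483/89)

A = (933/89, 483/89)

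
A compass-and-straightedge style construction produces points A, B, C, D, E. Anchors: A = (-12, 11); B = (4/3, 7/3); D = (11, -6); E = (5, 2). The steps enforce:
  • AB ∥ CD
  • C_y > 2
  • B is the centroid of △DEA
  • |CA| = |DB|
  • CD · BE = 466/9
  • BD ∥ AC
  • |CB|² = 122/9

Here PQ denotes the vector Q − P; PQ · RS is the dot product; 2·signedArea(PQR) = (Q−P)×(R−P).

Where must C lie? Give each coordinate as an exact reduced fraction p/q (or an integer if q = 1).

C = (-7/3, 8/3)

1. C_x = -7/3  [AB ∥ CD ∩ BD ∥ AC]
2. C_y = 8/3  [AB ∥ CD ∩ BD ∥ AC]
   → C = (-7/3, 8/3)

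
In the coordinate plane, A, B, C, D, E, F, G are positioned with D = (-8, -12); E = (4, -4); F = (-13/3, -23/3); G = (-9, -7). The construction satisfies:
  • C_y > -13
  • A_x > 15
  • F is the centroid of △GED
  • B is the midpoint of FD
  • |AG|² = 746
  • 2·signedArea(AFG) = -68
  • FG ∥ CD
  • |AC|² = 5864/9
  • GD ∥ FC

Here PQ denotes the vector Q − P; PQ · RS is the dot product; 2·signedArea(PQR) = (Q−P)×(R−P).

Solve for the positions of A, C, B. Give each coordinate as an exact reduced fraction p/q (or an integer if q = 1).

A = (16, 4)
B = (-37/6, -59/6)
C = (-10/3, -38/3)

1. A_x = 16  [line -2/3·x + -14/3·y + 88/3 = 0 ∩ |AG|² = 746]
2. A_y = 4  [line -2/3·x + -14/3·y + 88/3 = 0 ∩ |AG|² = 746]
   → A = (16, 4)
3. C_x = -10/3  [FG ∥ CD ∩ GD ∥ FC]
4. C_y = -38/3  [FG ∥ CD ∩ GD ∥ FC]
   → C = (-10/3, -38/3)
5. B_x = -37/6  [B is the midpoint of FD]
6. B_y = -59/6  [B is the midpoint of FD]
   → B = (-37/6, -59/6)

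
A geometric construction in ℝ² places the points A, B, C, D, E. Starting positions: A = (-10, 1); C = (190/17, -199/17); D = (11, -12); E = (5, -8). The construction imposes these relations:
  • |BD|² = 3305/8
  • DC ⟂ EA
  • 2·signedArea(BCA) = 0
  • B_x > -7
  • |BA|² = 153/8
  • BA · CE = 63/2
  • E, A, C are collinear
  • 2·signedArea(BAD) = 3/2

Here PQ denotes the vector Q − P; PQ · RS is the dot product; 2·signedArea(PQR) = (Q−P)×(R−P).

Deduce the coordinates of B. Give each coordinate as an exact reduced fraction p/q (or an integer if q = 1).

B = (-25/4, -5/4)

1. B_x = -25/4  [2·signedArea(BCA) = 0 ∩ BA · CE = 63/2]
2. B_y = -5/4  [2·signedArea(BCA) = 0 ∩ BA · CE = 63/2]
   → B = (-25/4, -5/4)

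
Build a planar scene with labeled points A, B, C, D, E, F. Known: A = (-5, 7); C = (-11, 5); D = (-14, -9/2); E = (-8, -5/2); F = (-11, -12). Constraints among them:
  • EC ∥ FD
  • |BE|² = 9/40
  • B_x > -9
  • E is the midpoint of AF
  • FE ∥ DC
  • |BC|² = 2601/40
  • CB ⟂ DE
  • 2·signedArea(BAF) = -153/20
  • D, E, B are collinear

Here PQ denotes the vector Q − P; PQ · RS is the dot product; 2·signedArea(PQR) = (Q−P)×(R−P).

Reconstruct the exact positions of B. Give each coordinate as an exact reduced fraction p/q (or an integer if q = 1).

B = (-169/20, -53/20)

1. B_x = -169/20  [D, E, B are collinear ∩ CB ⟂ DE]
2. B_y = -53/20  [D, E, B are collinear ∩ CB ⟂ DE]
   → B = (-169/20, -53/20)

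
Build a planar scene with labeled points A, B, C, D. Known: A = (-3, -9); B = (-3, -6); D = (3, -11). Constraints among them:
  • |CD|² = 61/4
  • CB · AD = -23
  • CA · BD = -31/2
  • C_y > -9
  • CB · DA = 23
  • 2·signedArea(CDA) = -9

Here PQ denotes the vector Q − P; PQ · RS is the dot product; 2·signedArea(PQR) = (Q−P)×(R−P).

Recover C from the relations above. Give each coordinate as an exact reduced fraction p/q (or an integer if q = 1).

1. C_x = 0  [CB · DA = 23 ∩ CA · BD = -31/2]
2. C_y = -17/2  [CB · DA = 23 ∩ CA · BD = -31/2]
   → C = (0, -17/2)

C = (0, -17/2)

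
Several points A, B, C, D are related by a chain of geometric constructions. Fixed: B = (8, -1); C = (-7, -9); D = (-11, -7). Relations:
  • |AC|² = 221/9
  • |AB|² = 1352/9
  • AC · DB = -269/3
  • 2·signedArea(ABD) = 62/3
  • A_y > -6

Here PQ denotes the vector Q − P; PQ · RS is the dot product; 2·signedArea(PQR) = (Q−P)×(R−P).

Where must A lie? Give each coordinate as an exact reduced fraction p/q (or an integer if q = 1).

A = (-10/3, -17/3)

1. A_x = -10/3  [AC · DB = -269/3 ∩ 2·signedArea(ABD) = 62/3]
2. A_y = -17/3  [AC · DB = -269/3 ∩ 2·signedArea(ABD) = 62/3]
   → A = (-10/3, -17/3)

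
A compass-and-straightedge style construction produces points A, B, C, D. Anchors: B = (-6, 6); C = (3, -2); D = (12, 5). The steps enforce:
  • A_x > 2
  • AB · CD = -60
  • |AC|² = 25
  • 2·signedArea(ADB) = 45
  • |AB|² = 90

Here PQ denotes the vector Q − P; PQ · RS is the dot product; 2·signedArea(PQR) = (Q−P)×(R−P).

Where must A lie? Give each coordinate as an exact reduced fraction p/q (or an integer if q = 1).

1. A_x = 3  [2·signedArea(ADB) = 45 ∩ AB · CD = -60]
2. A_y = 3  [2·signedArea(ADB) = 45 ∩ AB · CD = -60]
   → A = (3, 3)

A = (3, 3)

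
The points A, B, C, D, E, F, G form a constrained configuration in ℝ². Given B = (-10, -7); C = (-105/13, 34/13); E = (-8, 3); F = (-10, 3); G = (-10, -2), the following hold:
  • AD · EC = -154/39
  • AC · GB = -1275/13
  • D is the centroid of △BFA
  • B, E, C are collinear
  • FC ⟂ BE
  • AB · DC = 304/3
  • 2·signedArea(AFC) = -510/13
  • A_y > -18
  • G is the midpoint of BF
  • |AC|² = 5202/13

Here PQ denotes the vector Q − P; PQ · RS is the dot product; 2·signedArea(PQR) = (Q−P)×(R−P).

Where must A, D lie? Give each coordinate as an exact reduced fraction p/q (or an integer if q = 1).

1. A_x = -12  [AC · GB = -1275/13 ∩ 2·signedArea(AFC) = -510/13]
2. A_y = -17  [AC · GB = -1275/13 ∩ 2·signedArea(AFC) = -510/13]
   → A = (-12, -17)
3. D_x = -32/3  [D is the centroid of △BFA]
4. D_y = -7  [D is the centroid of △BFA]
   → D = (-32/3, -7)

A = (-12, -17)
D = (-32/3, -7)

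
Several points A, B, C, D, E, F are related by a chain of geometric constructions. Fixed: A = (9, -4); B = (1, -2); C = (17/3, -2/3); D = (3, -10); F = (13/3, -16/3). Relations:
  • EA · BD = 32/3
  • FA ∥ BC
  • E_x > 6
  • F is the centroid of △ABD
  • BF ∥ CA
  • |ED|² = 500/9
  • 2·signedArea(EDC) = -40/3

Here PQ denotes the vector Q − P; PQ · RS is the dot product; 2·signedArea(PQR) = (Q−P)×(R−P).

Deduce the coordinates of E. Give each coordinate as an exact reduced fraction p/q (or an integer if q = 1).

1. E_x = 19/3  [EA · BD = 32/3 ∩ 2·signedArea(EDC) = -40/3]
2. E_y = -10/3  [EA · BD = 32/3 ∩ 2·signedArea(EDC) = -40/3]
   → E = (19/3, -10/3)

E = (19/3, -10/3)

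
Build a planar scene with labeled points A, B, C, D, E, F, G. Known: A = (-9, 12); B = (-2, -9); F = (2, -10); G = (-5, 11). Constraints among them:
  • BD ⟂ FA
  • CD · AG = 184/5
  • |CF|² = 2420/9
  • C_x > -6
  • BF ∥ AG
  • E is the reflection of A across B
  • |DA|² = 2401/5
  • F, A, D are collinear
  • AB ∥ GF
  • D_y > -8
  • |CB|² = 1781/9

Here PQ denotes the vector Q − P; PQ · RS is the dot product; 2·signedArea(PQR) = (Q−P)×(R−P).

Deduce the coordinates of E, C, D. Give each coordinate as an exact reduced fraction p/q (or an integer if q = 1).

C = (-16/3, 14/3)
D = (4/5, -38/5)
E = (5, -30)

1. E_x = 5  [E is the reflection of A across B]
2. E_y = -30  [E is the reflection of A across B]
   → E = (5, -30)
3. D_x = 4/5  [F, A, D are collinear ∩ BD ⟂ FA]
4. D_y = -38/5  [F, A, D are collinear ∩ BD ⟂ FA]
   → D = (4/5, -38/5)
5. C_x = -16/3  [line -4·x + 1·y + -26 = 0 ∩ |CF|² = 2420/9]
6. C_y = 14/3  [line -4·x + 1·y + -26 = 0 ∩ |CF|² = 2420/9]
   → C = (-16/3, 14/3)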